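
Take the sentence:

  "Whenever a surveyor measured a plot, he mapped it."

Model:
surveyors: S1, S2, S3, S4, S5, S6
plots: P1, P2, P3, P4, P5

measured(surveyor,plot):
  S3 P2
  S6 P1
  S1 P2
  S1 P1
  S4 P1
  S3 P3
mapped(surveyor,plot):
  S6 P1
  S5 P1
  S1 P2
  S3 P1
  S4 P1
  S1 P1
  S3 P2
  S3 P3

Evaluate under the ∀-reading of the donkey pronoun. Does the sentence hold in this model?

"it" takes "a plot" as antecedent — a donkey pronoun bound across the clause boundary.
Strong reading: for every (s,p) with measured(s,p), mapped(s,p).
Restrictor pairs: (S1,P1) ✓  (S1,P2) ✓  (S3,P2) ✓  (S3,P3) ✓  (S4,P1) ✓  (S6,P1) ✓
Every restrictor pair satisfies the scope.

True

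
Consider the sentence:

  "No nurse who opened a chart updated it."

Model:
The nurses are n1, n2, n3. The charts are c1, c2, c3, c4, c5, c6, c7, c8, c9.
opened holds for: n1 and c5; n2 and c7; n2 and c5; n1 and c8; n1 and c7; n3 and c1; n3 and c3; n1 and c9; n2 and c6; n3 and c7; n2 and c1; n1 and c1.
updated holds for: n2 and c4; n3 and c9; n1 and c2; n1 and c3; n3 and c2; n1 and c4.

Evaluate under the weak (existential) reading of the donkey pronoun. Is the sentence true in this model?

"it" takes "a chart" as antecedent — a donkey pronoun bound across the clause boundary.
Truth condition: for no (n,c) with opened(n,c) does updated(n,c) hold.
Restrictor pairs — does the scope hold? (n1,c1):fails  (n1,c5):fails  (n1,c7):fails  (n1,c8):fails  (n1,c9):fails  (n2,c1):fails  (n2,c5):fails  (n2,c6):fails  (n2,c7):fails  (n3,c1):fails  (n3,c3):fails  (n3,c7):fails
Scope holds for no restrictor pair, so the sentence is true.

True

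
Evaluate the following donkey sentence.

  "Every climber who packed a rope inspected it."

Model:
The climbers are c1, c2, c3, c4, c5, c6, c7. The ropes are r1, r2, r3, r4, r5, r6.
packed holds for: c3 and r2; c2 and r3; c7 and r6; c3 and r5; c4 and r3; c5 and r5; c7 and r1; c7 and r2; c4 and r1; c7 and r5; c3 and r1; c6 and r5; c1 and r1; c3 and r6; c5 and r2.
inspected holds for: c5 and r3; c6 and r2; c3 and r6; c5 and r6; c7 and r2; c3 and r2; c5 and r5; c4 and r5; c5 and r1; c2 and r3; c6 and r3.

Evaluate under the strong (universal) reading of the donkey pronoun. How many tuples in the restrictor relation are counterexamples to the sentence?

10

"it" takes "a rope" as antecedent — a donkey pronoun bound across the clause boundary.
Strong reading: for every (c,r) with packed(c,r), inspected(c,r).
Restrictor pairs: (c1,r1) ✗  (c2,r3) ✓  (c3,r1) ✗  (c3,r2) ✓  (c3,r5) ✗  (c3,r6) ✓  (c4,r1) ✗  (c4,r3) ✗  (c5,r2) ✗  (c5,r5) ✓  (c6,r5) ✗  (c7,r1) ✗  (c7,r2) ✓  (c7,r5) ✗  (c7,r6) ✗
Counterexamples (restrictor pairs failing the scope): 10.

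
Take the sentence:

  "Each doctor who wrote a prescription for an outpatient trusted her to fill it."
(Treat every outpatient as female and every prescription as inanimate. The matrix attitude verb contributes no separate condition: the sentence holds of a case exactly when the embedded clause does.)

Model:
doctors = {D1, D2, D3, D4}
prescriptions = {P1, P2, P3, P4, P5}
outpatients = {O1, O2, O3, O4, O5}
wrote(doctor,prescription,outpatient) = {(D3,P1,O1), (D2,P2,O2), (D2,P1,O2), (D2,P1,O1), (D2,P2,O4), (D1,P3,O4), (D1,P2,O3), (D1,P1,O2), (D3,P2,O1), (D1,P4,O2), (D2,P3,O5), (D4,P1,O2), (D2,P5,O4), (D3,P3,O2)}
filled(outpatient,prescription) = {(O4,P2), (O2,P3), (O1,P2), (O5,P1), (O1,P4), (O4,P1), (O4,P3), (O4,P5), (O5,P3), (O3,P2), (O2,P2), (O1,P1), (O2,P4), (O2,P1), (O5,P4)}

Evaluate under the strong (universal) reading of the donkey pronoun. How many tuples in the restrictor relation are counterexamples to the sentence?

0

"her" takes "an outpatient" as antecedent and "it" takes "a prescription"; both are donkey pronouns co-varying with the restrictor.
Strong reading: for every (d,p,o) with wrote(d,p,o), filled(o,p).
Restrictor triples: (D1,P1,O2)→filled(O2,P1) ✓  (D1,P2,O3)→filled(O3,P2) ✓  (D1,P3,O4)→filled(O4,P3) ✓  (D1,P4,O2)→filled(O2,P4) ✓  (D2,P1,O1)→filled(O1,P1) ✓  (D2,P1,O2)→filled(O2,P1) ✓  (D2,P2,O2)→filled(O2,P2) ✓  (D2,P2,O4)→filled(O4,P2) ✓  (D2,P3,O5)→filled(O5,P3) ✓  (D2,P5,O4)→filled(O4,P5) ✓  (D3,P1,O1)→filled(O1,P1) ✓  (D3,P2,O1)→filled(O1,P2) ✓  (D3,P3,O2)→filled(O2,P3) ✓  (D4,P1,O2)→filled(O2,P1) ✓
Counterexamples (restrictor triples failing the scope): 0.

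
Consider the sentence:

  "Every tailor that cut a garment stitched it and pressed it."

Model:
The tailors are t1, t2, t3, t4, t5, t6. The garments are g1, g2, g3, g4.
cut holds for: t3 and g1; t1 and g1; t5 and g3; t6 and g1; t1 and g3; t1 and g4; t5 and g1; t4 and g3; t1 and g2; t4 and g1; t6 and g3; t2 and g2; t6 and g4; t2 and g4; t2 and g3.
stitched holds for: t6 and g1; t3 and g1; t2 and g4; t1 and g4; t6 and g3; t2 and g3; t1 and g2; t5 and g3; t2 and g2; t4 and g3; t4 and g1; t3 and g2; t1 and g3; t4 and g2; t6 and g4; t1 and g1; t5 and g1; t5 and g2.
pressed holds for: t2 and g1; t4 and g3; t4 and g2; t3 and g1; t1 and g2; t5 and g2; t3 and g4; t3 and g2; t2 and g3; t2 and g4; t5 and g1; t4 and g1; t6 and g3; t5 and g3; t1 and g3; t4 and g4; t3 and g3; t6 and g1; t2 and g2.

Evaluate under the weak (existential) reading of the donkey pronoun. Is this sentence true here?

True

"it" takes "a garment" as antecedent — a donkey pronoun bound across the clause boundary.
Weak reading: every tailor t with some cut-garment has at least one cut-garment g such that stitched(t,g) ∧ pressed(t,g).
Per tailor: t1:✓  t2:✓  t3:✓  t4:✓  t5:✓  t6:✓
Every tailor in the restrictor has a witness.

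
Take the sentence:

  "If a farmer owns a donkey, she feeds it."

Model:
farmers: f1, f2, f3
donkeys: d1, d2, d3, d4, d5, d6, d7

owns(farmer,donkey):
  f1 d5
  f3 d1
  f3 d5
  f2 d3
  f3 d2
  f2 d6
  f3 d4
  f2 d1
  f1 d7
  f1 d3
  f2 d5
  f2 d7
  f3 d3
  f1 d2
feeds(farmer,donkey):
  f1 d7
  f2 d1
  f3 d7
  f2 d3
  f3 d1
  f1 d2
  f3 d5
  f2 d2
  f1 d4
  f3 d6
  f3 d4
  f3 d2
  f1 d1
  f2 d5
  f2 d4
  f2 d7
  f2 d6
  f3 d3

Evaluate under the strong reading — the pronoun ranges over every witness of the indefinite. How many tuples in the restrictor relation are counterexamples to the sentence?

"it" takes "a donkey" as antecedent — a donkey pronoun bound across the clause boundary.
Strong reading: for every (f,d) with owns(f,d), feeds(f,d).
Restrictor pairs: (f1,d2) ✓  (f1,d3) ✗  (f1,d5) ✗  (f1,d7) ✓  (f2,d1) ✓  (f2,d3) ✓  (f2,d5) ✓  (f2,d6) ✓  (f2,d7) ✓  (f3,d1) ✓  (f3,d2) ✓  (f3,d3) ✓  (f3,d4) ✓  (f3,d5) ✓
Counterexamples (restrictor pairs failing the scope): 2.

2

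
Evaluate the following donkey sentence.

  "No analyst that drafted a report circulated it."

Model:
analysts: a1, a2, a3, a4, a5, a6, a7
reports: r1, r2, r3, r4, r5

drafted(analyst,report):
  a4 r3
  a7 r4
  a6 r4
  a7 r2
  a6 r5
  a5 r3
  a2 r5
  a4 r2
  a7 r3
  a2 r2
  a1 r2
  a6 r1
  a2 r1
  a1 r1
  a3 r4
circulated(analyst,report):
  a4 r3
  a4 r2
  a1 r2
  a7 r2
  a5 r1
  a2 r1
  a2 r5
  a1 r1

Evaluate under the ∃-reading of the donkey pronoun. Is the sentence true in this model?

False

"it" takes "a report" as antecedent — a donkey pronoun bound across the clause boundary.
Truth condition: for no (a,r) with drafted(a,r) does circulated(a,r) hold.
Restrictor pairs — does the scope hold? (a1,r1):holds  (a1,r2):holds  (a2,r1):holds  (a2,r2):fails  (a2,r5):holds  (a3,r4):fails  (a4,r2):holds  (a4,r3):holds  (a5,r3):fails  (a6,r1):fails  (a6,r4):fails  (a6,r5):fails  (a7,r2):holds  (a7,r3):fails  (a7,r4):fails
Scope holds for 7 pair(s), so the sentence is false.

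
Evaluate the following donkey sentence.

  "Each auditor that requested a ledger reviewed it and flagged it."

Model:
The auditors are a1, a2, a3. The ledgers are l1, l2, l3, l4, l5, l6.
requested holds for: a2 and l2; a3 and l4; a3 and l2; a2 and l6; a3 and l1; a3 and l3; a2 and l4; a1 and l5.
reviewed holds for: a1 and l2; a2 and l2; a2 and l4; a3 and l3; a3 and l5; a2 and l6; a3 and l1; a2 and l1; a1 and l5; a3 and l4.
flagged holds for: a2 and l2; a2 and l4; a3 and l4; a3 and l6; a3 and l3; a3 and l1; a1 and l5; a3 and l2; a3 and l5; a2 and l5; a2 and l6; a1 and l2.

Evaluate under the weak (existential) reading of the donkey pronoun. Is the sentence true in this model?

"it" takes "a ledger" as antecedent — a donkey pronoun bound across the clause boundary.
Weak reading: every auditor a with some requested-ledger has at least one requested-ledger l such that reviewed(a,l) ∧ flagged(a,l).
Per auditor: a1:✓  a2:✓  a3:✓
Every auditor in the restrictor has a witness.

True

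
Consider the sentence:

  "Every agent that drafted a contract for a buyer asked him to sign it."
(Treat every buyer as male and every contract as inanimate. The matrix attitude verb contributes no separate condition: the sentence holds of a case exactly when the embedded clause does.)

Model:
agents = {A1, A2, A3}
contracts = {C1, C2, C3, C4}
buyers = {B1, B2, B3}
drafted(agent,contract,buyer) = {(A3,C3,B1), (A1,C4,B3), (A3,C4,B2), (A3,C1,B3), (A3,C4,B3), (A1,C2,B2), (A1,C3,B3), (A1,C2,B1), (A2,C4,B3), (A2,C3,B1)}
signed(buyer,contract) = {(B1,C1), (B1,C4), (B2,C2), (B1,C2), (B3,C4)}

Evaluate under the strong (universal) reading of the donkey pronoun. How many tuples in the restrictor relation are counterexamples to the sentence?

5

"him" takes "a buyer" as antecedent and "it" takes "a contract"; both are donkey pronouns co-varying with the restrictor.
Strong reading: for every (a,c,b) with drafted(a,c,b), signed(b,c).
Restrictor triples: (A1,C2,B1)→signed(B1,C2) ✓  (A1,C2,B2)→signed(B2,C2) ✓  (A1,C3,B3)→signed(B3,C3) ✗  (A1,C4,B3)→signed(B3,C4) ✓  (A2,C3,B1)→signed(B1,C3) ✗  (A2,C4,B3)→signed(B3,C4) ✓  (A3,C1,B3)→signed(B3,C1) ✗  (A3,C3,B1)→signed(B1,C3) ✗  (A3,C4,B2)→signed(B2,C4) ✗  (A3,C4,B3)→signed(B3,C4) ✓
Counterexamples (restrictor triples failing the scope): 5.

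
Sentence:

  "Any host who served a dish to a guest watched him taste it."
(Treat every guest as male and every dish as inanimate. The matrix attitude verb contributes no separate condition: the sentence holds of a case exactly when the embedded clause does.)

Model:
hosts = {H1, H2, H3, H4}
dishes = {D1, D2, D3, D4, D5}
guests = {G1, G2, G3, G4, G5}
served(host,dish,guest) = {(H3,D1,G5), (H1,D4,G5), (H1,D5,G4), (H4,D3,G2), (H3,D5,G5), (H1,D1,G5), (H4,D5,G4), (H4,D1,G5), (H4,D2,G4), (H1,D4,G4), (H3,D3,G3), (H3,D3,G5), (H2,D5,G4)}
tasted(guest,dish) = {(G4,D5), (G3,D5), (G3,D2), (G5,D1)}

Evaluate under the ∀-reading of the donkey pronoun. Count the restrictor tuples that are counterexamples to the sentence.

7

"him" takes "a guest" as antecedent and "it" takes "a dish"; both are donkey pronouns co-varying with the restrictor.
Strong reading: for every (h,d,g) with served(h,d,g), tasted(g,d).
Restrictor triples: (H1,D1,G5)→tasted(G5,D1) ✓  (H1,D4,G4)→tasted(G4,D4) ✗  (H1,D4,G5)→tasted(G5,D4) ✗  (H1,D5,G4)→tasted(G4,D5) ✓  (H2,D5,G4)→tasted(G4,D5) ✓  (H3,D1,G5)→tasted(G5,D1) ✓  (H3,D3,G3)→tasted(G3,D3) ✗  (H3,D3,G5)→tasted(G5,D3) ✗  (H3,D5,G5)→tasted(G5,D5) ✗  (H4,D1,G5)→tasted(G5,D1) ✓  (H4,D2,G4)→tasted(G4,D2) ✗  (H4,D3,G2)→tasted(G2,D3) ✗  (H4,D5,G4)→tasted(G4,D5) ✓
Counterexamples (restrictor triples failing the scope): 7.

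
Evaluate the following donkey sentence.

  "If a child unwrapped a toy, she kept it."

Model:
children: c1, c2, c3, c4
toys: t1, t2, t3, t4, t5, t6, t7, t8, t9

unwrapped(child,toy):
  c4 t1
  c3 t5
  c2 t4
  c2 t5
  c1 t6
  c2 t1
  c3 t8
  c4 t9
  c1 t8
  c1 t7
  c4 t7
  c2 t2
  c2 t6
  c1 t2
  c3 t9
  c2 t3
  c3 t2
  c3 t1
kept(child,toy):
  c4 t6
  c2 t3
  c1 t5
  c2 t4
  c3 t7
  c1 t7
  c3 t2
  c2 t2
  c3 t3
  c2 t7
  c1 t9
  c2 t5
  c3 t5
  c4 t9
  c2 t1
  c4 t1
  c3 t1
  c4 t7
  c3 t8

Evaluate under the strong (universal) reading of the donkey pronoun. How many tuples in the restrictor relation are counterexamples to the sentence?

"it" takes "a toy" as antecedent — a donkey pronoun bound across the clause boundary.
Strong reading: for every (c,t) with unwrapped(c,t), kept(c,t).
Restrictor pairs: (c1,t2) ✗  (c1,t6) ✗  (c1,t7) ✓  (c1,t8) ✗  (c2,t1) ✓  (c2,t2) ✓  (c2,t3) ✓  (c2,t4) ✓  (c2,t5) ✓  (c2,t6) ✗  (c3,t1) ✓  (c3,t2) ✓  (c3,t5) ✓  (c3,t8) ✓  (c3,t9) ✗  (c4,t1) ✓  (c4,t7) ✓  (c4,t9) ✓
Counterexamples (restrictor pairs failing the scope): 5.

5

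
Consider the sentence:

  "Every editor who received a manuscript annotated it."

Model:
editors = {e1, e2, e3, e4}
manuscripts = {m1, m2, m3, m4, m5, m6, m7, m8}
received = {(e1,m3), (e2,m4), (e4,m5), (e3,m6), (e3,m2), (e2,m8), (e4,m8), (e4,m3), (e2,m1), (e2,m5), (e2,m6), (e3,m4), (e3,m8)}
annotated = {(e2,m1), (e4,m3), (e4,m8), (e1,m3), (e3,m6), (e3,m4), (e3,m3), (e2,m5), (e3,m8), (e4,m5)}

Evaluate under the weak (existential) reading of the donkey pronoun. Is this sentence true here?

True

"it" takes "a manuscript" as antecedent — a donkey pronoun bound across the clause boundary.
Weak reading: every editor e with some received-manuscript has at least one received-manuscript m such that annotated(e,m).
Per editor: e1:✓  e2:✓  e3:✓  e4:✓
Every editor in the restrictor has a witness.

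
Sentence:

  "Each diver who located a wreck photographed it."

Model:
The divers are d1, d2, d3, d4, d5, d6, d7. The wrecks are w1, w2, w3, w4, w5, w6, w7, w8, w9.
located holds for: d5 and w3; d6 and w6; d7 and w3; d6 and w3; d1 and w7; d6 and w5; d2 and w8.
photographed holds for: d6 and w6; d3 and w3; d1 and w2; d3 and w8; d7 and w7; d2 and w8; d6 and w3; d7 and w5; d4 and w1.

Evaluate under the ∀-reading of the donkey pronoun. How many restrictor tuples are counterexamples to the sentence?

4

"it" takes "a wreck" as antecedent — a donkey pronoun bound across the clause boundary.
Strong reading: for every (d,w) with located(d,w), photographed(d,w).
Restrictor pairs: (d1,w7) ✗  (d2,w8) ✓  (d5,w3) ✗  (d6,w3) ✓  (d6,w5) ✗  (d6,w6) ✓  (d7,w3) ✗
Counterexamples (restrictor pairs failing the scope): 4.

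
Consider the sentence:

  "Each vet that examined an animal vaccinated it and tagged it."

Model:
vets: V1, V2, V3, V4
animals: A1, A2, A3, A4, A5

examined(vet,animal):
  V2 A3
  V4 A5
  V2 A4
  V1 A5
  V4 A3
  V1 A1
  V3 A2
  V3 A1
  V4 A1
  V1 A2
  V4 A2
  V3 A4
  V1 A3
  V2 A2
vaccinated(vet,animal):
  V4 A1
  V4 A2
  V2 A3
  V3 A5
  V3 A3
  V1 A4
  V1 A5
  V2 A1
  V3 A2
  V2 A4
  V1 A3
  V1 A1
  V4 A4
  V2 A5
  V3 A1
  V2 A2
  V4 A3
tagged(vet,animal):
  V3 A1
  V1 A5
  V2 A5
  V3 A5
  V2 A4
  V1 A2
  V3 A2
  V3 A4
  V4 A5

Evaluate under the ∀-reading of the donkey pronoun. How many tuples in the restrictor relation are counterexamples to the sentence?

"it" takes "an animal" as antecedent — a donkey pronoun bound across the clause boundary.
Strong reading: for every (v,a) with examined(v,a), vaccinated(v,a) ∧ tagged(v,a).
Restrictor pairs: (V1,A1) ✗  (V1,A2) ✗  (V1,A3) ✗  (V1,A5) ✓  (V2,A2) ✗  (V2,A3) ✗  (V2,A4) ✓  (V3,A1) ✓  (V3,A2) ✓  (V3,A4) ✗  (V4,A1) ✗  (V4,A2) ✗  (V4,A3) ✗  (V4,A5) ✗
Counterexamples (restrictor pairs failing the scope): 10.

10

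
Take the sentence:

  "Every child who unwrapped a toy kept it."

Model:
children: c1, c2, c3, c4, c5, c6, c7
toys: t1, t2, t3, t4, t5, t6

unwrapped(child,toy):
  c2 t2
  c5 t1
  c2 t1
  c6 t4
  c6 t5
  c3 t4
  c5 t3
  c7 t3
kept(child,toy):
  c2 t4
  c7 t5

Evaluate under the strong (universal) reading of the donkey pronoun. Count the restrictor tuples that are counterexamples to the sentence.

8

"it" takes "a toy" as antecedent — a donkey pronoun bound across the clause boundary.
Strong reading: for every (c,t) with unwrapped(c,t), kept(c,t).
Restrictor pairs: (c2,t1) ✗  (c2,t2) ✗  (c3,t4) ✗  (c5,t1) ✗  (c5,t3) ✗  (c6,t4) ✗  (c6,t5) ✗  (c7,t3) ✗
Counterexamples (restrictor pairs failing the scope): 8.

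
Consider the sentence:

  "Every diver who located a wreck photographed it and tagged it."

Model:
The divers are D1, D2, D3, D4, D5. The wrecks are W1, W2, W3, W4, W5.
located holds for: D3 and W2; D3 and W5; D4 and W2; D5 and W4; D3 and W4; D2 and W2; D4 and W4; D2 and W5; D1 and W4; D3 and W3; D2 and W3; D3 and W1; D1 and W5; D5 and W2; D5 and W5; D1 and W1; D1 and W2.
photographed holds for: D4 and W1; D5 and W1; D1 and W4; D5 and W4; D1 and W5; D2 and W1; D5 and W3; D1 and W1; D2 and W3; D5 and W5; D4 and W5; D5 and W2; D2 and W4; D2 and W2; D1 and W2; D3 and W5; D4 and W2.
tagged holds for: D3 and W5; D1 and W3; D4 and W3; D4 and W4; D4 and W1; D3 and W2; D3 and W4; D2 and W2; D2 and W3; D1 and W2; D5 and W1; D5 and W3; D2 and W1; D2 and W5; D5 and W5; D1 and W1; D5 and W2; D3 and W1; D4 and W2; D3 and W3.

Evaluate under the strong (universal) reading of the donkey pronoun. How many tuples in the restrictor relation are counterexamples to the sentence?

9

"it" takes "a wreck" as antecedent — a donkey pronoun bound across the clause boundary.
Strong reading: for every (d,w) with located(d,w), photographed(d,w) ∧ tagged(d,w).
Restrictor pairs: (D1,W1) ✓  (D1,W2) ✓  (D1,W4) ✗  (D1,W5) ✗  (D2,W2) ✓  (D2,W3) ✓  (D2,W5) ✗  (D3,W1) ✗  (D3,W2) ✗  (D3,W3) ✗  (D3,W4) ✗  (D3,W5) ✓  (D4,W2) ✓  (D4,W4) ✗  (D5,W2) ✓  (D5,W4) ✗  (D5,W5) ✓
Counterexamples (restrictor pairs failing the scope): 9.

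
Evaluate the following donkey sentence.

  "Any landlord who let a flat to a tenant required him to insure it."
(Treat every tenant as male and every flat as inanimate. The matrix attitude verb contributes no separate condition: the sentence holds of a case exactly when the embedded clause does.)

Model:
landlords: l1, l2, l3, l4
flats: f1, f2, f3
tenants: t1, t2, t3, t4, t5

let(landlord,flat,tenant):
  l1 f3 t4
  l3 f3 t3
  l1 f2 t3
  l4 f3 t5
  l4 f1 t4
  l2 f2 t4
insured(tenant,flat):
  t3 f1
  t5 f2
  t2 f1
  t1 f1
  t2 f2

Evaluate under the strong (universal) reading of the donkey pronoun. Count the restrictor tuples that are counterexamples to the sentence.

6

"him" takes "a tenant" as antecedent and "it" takes "a flat"; both are donkey pronouns co-varying with the restrictor.
Strong reading: for every (l,f,t) with let(l,f,t), insured(t,f).
Restrictor triples: (l1,f2,t3)→insured(t3,f2) ✗  (l1,f3,t4)→insured(t4,f3) ✗  (l2,f2,t4)→insured(t4,f2) ✗  (l3,f3,t3)→insured(t3,f3) ✗  (l4,f1,t4)→insured(t4,f1) ✗  (l4,f3,t5)→insured(t5,f3) ✗
Counterexamples (restrictor triples failing the scope): 6.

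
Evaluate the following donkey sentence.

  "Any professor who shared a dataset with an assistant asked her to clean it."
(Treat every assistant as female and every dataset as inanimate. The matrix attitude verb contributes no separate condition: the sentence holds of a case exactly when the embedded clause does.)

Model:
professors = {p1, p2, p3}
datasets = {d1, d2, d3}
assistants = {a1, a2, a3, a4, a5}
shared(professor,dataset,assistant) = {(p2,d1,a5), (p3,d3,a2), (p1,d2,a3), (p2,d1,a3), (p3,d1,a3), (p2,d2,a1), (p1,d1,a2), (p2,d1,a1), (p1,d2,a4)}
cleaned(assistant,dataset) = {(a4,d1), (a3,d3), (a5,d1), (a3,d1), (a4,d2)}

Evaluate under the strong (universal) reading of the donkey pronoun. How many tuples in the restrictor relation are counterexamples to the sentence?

5

"her" takes "an assistant" as antecedent and "it" takes "a dataset"; both are donkey pronouns co-varying with the restrictor.
Strong reading: for every (p,d,a) with shared(p,d,a), cleaned(a,d).
Restrictor triples: (p1,d1,a2)→cleaned(a2,d1) ✗  (p1,d2,a3)→cleaned(a3,d2) ✗  (p1,d2,a4)→cleaned(a4,d2) ✓  (p2,d1,a1)→cleaned(a1,d1) ✗  (p2,d1,a3)→cleaned(a3,d1) ✓  (p2,d1,a5)→cleaned(a5,d1) ✓  (p2,d2,a1)→cleaned(a1,d2) ✗  (p3,d1,a3)→cleaned(a3,d1) ✓  (p3,d3,a2)→cleaned(a2,d3) ✗
Counterexamples (restrictor triples failing the scope): 5.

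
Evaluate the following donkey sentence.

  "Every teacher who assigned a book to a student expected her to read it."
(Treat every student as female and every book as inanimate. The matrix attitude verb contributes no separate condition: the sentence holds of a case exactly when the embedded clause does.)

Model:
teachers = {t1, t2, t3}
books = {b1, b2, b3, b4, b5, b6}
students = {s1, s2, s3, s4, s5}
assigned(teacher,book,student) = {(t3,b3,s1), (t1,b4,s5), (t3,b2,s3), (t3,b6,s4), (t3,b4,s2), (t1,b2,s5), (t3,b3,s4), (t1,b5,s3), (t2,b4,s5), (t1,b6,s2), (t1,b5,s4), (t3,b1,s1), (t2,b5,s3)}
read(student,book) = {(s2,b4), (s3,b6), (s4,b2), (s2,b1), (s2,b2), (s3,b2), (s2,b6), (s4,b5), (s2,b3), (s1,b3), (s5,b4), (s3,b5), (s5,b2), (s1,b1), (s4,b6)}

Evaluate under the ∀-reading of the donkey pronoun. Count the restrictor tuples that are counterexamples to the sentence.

"her" takes "a student" as antecedent and "it" takes "a book"; both are donkey pronouns co-varying with the restrictor.
Strong reading: for every (t,b,s) with assigned(t,b,s), read(s,b).
Restrictor triples: (t1,b2,s5)→read(s5,b2) ✓  (t1,b4,s5)→read(s5,b4) ✓  (t1,b5,s3)→read(s3,b5) ✓  (t1,b5,s4)→read(s4,b5) ✓  (t1,b6,s2)→read(s2,b6) ✓  (t2,b4,s5)→read(s5,b4) ✓  (t2,b5,s3)→read(s3,b5) ✓  (t3,b1,s1)→read(s1,b1) ✓  (t3,b2,s3)→read(s3,b2) ✓  (t3,b3,s1)→read(s1,b3) ✓  (t3,b3,s4)→read(s4,b3) ✗  (t3,b4,s2)→read(s2,b4) ✓  (t3,b6,s4)→read(s4,b6) ✓
Counterexamples (restrictor triples failing the scope): 1.

1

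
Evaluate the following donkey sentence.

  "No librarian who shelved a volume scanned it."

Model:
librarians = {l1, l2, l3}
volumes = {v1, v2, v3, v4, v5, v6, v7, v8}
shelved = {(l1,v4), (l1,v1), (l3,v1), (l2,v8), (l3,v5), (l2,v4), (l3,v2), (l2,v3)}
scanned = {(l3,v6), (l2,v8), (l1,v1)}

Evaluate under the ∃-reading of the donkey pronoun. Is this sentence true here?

False

"it" takes "a volume" as antecedent — a donkey pronoun bound across the clause boundary.
Truth condition: for no (l,v) with shelved(l,v) does scanned(l,v) hold.
Restrictor pairs — does the scope hold? (l1,v1):holds  (l1,v4):fails  (l2,v3):fails  (l2,v4):fails  (l2,v8):holds  (l3,v1):fails  (l3,v2):fails  (l3,v5):fails
Scope holds for 2 pair(s), so the sentence is false.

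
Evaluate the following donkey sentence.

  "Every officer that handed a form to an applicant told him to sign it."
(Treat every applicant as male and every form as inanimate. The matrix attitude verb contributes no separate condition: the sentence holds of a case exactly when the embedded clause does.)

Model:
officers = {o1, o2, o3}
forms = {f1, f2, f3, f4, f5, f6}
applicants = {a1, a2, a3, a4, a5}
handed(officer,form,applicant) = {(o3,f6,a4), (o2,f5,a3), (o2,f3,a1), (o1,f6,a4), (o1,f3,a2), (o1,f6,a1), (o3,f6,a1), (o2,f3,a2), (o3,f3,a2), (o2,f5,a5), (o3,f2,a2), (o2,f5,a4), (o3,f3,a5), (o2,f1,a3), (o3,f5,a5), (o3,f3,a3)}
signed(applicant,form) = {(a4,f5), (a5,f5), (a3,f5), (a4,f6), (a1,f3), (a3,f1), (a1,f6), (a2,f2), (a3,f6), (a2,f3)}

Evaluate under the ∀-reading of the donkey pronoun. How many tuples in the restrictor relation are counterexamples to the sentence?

"him" takes "an applicant" as antecedent and "it" takes "a form"; both are donkey pronouns co-varying with the restrictor.
Strong reading: for every (o,f,a) with handed(o,f,a), signed(a,f).
Restrictor triples: (o1,f3,a2)→signed(a2,f3) ✓  (o1,f6,a1)→signed(a1,f6) ✓  (o1,f6,a4)→signed(a4,f6) ✓  (o2,f1,a3)→signed(a3,f1) ✓  (o2,f3,a1)→signed(a1,f3) ✓  (o2,f3,a2)→signed(a2,f3) ✓  (o2,f5,a3)→signed(a3,f5) ✓  (o2,f5,a4)→signed(a4,f5) ✓  (o2,f5,a5)→signed(a5,f5) ✓  (o3,f2,a2)→signed(a2,f2) ✓  (o3,f3,a2)→signed(a2,f3) ✓  (o3,f3,a3)→signed(a3,f3) ✗  (o3,f3,a5)→signed(a5,f3) ✗  (o3,f5,a5)→signed(a5,f5) ✓  (o3,f6,a1)→signed(a1,f6) ✓  (o3,f6,a4)→signed(a4,f6) ✓
Counterexamples (restrictor triples failing the scope): 2.

2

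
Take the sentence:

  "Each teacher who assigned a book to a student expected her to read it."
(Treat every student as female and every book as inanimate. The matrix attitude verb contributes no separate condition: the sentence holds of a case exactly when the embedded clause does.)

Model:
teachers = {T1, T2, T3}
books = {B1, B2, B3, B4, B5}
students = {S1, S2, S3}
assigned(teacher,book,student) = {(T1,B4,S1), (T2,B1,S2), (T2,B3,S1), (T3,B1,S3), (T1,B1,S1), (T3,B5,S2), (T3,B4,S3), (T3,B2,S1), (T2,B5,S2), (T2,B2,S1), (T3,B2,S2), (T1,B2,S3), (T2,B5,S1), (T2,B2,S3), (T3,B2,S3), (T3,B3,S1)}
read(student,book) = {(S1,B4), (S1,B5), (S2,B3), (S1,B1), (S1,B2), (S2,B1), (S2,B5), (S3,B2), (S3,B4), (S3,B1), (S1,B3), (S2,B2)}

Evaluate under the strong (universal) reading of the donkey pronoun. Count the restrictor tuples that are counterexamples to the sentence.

0

"her" takes "a student" as antecedent and "it" takes "a book"; both are donkey pronouns co-varying with the restrictor.
Strong reading: for every (t,b,s) with assigned(t,b,s), read(s,b).
Restrictor triples: (T1,B1,S1)→read(S1,B1) ✓  (T1,B2,S3)→read(S3,B2) ✓  (T1,B4,S1)→read(S1,B4) ✓  (T2,B1,S2)→read(S2,B1) ✓  (T2,B2,S1)→read(S1,B2) ✓  (T2,B2,S3)→read(S3,B2) ✓  (T2,B3,S1)→read(S1,B3) ✓  (T2,B5,S1)→read(S1,B5) ✓  (T2,B5,S2)→read(S2,B5) ✓  (T3,B1,S3)→read(S3,B1) ✓  (T3,B2,S1)→read(S1,B2) ✓  (T3,B2,S2)→read(S2,B2) ✓  (T3,B2,S3)→read(S3,B2) ✓  (T3,B3,S1)→read(S1,B3) ✓  (T3,B4,S3)→read(S3,B4) ✓  (T3,B5,S2)→read(S2,B5) ✓
Counterexamples (restrictor triples failing the scope): 0.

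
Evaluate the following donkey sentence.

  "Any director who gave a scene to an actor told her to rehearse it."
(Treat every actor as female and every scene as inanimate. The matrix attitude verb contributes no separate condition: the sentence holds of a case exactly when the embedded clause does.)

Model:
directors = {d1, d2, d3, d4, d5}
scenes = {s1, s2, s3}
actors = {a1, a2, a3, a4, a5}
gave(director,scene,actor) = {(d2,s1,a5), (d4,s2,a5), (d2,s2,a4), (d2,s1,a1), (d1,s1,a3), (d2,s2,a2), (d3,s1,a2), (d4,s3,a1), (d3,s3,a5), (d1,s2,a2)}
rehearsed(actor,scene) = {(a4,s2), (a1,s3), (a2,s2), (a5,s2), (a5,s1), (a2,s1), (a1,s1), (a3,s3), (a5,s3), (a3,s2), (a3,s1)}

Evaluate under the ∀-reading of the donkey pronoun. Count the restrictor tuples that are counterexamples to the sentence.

"her" takes "an actor" as antecedent and "it" takes "a scene"; both are donkey pronouns co-varying with the restrictor.
Strong reading: for every (d,s,a) with gave(d,s,a), rehearsed(a,s).
Restrictor triples: (d1,s1,a3)→rehearsed(a3,s1) ✓  (d1,s2,a2)→rehearsed(a2,s2) ✓  (d2,s1,a1)→rehearsed(a1,s1) ✓  (d2,s1,a5)→rehearsed(a5,s1) ✓  (d2,s2,a2)→rehearsed(a2,s2) ✓  (d2,s2,a4)→rehearsed(a4,s2) ✓  (d3,s1,a2)→rehearsed(a2,s1) ✓  (d3,s3,a5)→rehearsed(a5,s3) ✓  (d4,s2,a5)→rehearsed(a5,s2) ✓  (d4,s3,a1)→rehearsed(a1,s3) ✓
Counterexamples (restrictor triples failing the scope): 0.

0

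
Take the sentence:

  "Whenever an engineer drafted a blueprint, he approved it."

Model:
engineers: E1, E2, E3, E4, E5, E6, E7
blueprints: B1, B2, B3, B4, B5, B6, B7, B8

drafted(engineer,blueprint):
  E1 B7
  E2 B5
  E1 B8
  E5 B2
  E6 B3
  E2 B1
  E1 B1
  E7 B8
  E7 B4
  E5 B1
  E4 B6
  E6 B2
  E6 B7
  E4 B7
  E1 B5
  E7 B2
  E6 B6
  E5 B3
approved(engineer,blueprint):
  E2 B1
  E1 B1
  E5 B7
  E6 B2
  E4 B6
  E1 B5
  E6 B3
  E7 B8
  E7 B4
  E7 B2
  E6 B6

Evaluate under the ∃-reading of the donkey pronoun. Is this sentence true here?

"it" takes "a blueprint" as antecedent — a donkey pronoun bound across the clause boundary.
Weak reading: every engineer e with some drafted-blueprint has at least one drafted-blueprint b such that approved(e,b).
Per engineer: E1:✓  E2:✓  E4:✓  E5:✗  E6:✓  E7:✓
E5 has no witness among its drafted-blueprints.

False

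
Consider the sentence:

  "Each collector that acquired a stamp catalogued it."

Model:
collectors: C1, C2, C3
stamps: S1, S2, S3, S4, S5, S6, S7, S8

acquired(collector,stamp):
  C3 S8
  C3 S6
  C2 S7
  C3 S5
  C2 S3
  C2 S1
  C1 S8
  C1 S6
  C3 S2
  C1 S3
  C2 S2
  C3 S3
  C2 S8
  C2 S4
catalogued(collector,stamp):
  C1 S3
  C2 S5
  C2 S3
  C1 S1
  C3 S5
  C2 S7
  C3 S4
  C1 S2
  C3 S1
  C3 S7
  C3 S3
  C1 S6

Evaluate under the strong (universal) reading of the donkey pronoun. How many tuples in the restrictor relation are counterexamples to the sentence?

"it" takes "a stamp" as antecedent — a donkey pronoun bound across the clause boundary.
Strong reading: for every (c,s) with acquired(c,s), catalogued(c,s).
Restrictor pairs: (C1,S3) ✓  (C1,S6) ✓  (C1,S8) ✗  (C2,S1) ✗  (C2,S2) ✗  (C2,S3) ✓  (C2,S4) ✗  (C2,S7) ✓  (C2,S8) ✗  (C3,S2) ✗  (C3,S3) ✓  (C3,S5) ✓  (C3,S6) ✗  (C3,S8) ✗
Counterexamples (restrictor pairs failing the scope): 8.

8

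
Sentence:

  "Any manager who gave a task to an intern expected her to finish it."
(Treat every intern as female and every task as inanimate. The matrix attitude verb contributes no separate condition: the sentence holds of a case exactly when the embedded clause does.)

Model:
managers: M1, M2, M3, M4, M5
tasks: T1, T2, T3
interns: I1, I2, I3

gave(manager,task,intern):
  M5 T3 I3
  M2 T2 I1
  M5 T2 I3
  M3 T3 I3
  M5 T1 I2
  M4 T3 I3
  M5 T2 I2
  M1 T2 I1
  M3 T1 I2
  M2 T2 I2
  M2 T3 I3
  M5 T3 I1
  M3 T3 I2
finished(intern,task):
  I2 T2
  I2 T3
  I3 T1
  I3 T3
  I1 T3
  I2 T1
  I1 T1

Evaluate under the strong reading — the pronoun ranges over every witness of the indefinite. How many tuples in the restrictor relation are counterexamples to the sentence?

"her" takes "an intern" as antecedent and "it" takes "a task"; both are donkey pronouns co-varying with the restrictor.
Strong reading: for every (m,t,i) with gave(m,t,i), finished(i,t).
Restrictor triples: (M1,T2,I1)→finished(I1,T2) ✗  (M2,T2,I1)→finished(I1,T2) ✗  (M2,T2,I2)→finished(I2,T2) ✓  (M2,T3,I3)→finished(I3,T3) ✓  (M3,T1,I2)→finished(I2,T1) ✓  (M3,T3,I2)→finished(I2,T3) ✓  (M3,T3,I3)→finished(I3,T3) ✓  (M4,T3,I3)→finished(I3,T3) ✓  (M5,T1,I2)→finished(I2,T1) ✓  (M5,T2,I2)→finished(I2,T2) ✓  (M5,T2,I3)→finished(I3,T2) ✗  (M5,T3,I1)→finished(I1,T3) ✓  (M5,T3,I3)→finished(I3,T3) ✓
Counterexamples (restrictor triples failing the scope): 3.

3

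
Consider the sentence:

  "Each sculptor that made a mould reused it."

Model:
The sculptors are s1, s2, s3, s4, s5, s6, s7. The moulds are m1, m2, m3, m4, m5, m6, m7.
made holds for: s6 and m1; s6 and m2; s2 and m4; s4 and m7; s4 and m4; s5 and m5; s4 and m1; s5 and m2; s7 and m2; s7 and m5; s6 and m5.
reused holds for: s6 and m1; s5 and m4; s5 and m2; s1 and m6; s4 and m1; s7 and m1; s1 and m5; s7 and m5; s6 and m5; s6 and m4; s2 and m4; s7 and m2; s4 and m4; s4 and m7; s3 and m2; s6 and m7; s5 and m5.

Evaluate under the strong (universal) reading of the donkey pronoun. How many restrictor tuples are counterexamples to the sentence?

"it" takes "a mould" as antecedent — a donkey pronoun bound across the clause boundary.
Strong reading: for every (s,m) with made(s,m), reused(s,m).
Restrictor pairs: (s2,m4) ✓  (s4,m1) ✓  (s4,m4) ✓  (s4,m7) ✓  (s5,m2) ✓  (s5,m5) ✓  (s6,m1) ✓  (s6,m2) ✗  (s6,m5) ✓  (s7,m2) ✓  (s7,m5) ✓
Counterexamples (restrictor pairs failing the scope): 1.

1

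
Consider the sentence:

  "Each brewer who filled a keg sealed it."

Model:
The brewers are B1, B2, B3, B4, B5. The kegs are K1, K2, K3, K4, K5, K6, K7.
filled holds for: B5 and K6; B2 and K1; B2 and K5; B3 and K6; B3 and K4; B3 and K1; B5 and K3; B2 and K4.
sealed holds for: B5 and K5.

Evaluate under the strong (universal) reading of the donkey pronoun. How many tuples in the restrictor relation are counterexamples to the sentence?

8

"it" takes "a keg" as antecedent — a donkey pronoun bound across the clause boundary.
Strong reading: for every (b,k) with filled(b,k), sealed(b,k).
Restrictor pairs: (B2,K1) ✗  (B2,K4) ✗  (B2,K5) ✗  (B3,K1) ✗  (B3,K4) ✗  (B3,K6) ✗  (B5,K3) ✗  (B5,K6) ✗
Counterexamples (restrictor pairs failing the scope): 8.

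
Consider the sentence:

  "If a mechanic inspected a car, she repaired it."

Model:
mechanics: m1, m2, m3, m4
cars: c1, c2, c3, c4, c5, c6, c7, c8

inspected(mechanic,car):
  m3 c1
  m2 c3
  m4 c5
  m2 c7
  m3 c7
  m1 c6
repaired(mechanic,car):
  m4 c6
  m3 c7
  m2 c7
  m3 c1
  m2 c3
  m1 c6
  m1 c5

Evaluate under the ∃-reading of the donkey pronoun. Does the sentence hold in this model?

"it" takes "a car" as antecedent — a donkey pronoun bound across the clause boundary.
Weak reading: every mechanic m with some inspected-car has at least one inspected-car c such that repaired(m,c).
Per mechanic: m1:✓  m2:✓  m3:✓  m4:✗
m4 has no witness among its inspected-cars.

False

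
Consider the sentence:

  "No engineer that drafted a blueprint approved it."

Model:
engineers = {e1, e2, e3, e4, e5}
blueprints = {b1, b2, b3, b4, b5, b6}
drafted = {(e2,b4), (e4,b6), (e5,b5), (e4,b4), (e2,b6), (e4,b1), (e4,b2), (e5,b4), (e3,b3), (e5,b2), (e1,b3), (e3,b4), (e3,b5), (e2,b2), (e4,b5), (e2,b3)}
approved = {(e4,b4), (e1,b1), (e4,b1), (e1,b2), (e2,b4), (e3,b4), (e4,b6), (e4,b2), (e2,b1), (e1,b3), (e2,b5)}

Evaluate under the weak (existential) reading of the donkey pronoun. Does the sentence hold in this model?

"it" takes "a blueprint" as antecedent — a donkey pronoun bound across the clause boundary.
Truth condition: for no (e,b) with drafted(e,b) does approved(e,b) hold.
Restrictor pairs — does the scope hold? (e1,b3):holds  (e2,b2):fails  (e2,b3):fails  (e2,b4):holds  (e2,b6):fails  (e3,b3):fails  (e3,b4):holds  (e3,b5):fails  (e4,b1):holds  (e4,b2):holds  (e4,b4):holds  (e4,b5):fails  (e4,b6):holds  (e5,b2):fails  (e5,b4):fails  (e5,b5):fails
Scope holds for 7 pair(s), so the sentence is false.

False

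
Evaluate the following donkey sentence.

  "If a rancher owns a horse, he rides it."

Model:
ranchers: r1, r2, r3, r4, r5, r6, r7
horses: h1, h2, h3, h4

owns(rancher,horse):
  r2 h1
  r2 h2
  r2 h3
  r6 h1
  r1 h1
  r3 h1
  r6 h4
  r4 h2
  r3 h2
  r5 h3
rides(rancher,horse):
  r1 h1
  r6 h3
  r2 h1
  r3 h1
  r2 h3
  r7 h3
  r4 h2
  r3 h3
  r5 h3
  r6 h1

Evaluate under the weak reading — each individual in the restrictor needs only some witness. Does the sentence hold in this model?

"it" takes "a horse" as antecedent — a donkey pronoun bound across the clause boundary.
Weak reading: every rancher r with some owns-horse has at least one owns-horse h such that rides(r,h).
Per rancher: r1:✓  r2:✓  r3:✓  r4:✓  r5:✓  r6:✓
Every rancher in the restrictor has a witness.

True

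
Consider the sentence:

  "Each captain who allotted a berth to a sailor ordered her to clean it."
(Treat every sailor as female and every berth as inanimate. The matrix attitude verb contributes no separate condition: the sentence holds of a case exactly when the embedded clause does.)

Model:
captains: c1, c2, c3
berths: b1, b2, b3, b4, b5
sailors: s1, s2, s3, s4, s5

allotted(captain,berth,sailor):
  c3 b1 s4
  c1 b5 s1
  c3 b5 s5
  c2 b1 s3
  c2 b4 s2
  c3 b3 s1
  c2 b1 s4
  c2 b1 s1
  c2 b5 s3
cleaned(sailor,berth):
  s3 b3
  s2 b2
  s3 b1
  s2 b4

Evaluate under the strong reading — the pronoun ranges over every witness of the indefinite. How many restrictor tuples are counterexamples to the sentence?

"her" takes "a sailor" as antecedent and "it" takes "a berth"; both are donkey pronouns co-varying with the restrictor.
Strong reading: for every (c,b,s) with allotted(c,b,s), cleaned(s,b).
Restrictor triples: (c1,b5,s1)→cleaned(s1,b5) ✗  (c2,b1,s1)→cleaned(s1,b1) ✗  (c2,b1,s3)→cleaned(s3,b1) ✓  (c2,b1,s4)→cleaned(s4,b1) ✗  (c2,b4,s2)→cleaned(s2,b4) ✓  (c2,b5,s3)→cleaned(s3,b5) ✗  (c3,b1,s4)→cleaned(s4,b1) ✗  (c3,b3,s1)→cleaned(s1,b3) ✗  (c3,b5,s5)→cleaned(s5,b5) ✗
Counterexamples (restrictor triples failing the scope): 7.

7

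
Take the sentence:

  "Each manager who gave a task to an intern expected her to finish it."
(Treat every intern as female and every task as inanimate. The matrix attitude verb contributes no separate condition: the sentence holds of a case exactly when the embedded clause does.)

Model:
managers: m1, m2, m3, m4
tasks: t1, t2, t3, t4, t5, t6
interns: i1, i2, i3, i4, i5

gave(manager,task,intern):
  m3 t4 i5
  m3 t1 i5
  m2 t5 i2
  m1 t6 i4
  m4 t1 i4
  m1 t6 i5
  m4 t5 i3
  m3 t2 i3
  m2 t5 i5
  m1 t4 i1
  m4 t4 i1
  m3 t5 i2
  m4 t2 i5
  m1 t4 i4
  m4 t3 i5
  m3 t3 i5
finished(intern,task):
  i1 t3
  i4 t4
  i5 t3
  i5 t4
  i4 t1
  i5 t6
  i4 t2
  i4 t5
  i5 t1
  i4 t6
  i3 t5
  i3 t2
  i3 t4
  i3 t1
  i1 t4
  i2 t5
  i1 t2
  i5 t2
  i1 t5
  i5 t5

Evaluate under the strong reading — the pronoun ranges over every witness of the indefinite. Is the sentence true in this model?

True

"her" takes "an intern" as antecedent and "it" takes "a task"; both are donkey pronouns co-varying with the restrictor.
Strong reading: for every (m,t,i) with gave(m,t,i), finished(i,t).
Restrictor triples: (m1,t4,i1)→finished(i1,t4) ✓  (m1,t4,i4)→finished(i4,t4) ✓  (m1,t6,i4)→finished(i4,t6) ✓  (m1,t6,i5)→finished(i5,t6) ✓  (m2,t5,i2)→finished(i2,t5) ✓  (m2,t5,i5)→finished(i5,t5) ✓  (m3,t1,i5)→finished(i5,t1) ✓  (m3,t2,i3)→finished(i3,t2) ✓  (m3,t3,i5)→finished(i5,t3) ✓  (m3,t4,i5)→finished(i5,t4) ✓  (m3,t5,i2)→finished(i2,t5) ✓  (m4,t1,i4)→finished(i4,t1) ✓  (m4,t2,i5)→finished(i5,t2) ✓  (m4,t3,i5)→finished(i5,t3) ✓  (m4,t4,i1)→finished(i1,t4) ✓  (m4,t5,i3)→finished(i3,t5) ✓
Every restrictor triple satisfies the scope.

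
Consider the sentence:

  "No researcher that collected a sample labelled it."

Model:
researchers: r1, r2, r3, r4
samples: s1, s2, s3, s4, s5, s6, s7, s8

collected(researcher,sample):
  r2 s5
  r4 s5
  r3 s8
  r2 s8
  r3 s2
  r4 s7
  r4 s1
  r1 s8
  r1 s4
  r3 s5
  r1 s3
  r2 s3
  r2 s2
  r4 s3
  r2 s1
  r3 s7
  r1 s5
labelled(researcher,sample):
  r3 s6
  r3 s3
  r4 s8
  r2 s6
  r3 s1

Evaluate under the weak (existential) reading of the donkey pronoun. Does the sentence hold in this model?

"it" takes "a sample" as antecedent — a donkey pronoun bound across the clause boundary.
Truth condition: for no (r,s) with collected(r,s) does labelled(r,s) hold.
Restrictor pairs — does the scope hold? (r1,s3):fails  (r1,s4):fails  (r1,s5):fails  (r1,s8):fails  (r2,s1):fails  (r2,s2):fails  (r2,s3):fails  (r2,s5):fails  (r2,s8):fails  (r3,s2):fails  (r3,s5):fails  (r3,s7):fails  (r3,s8):fails  (r4,s1):fails  (r4,s3):fails  (r4,s5):fails  (r4,s7):fails
Scope holds for no restrictor pair, so the sentence is true.

True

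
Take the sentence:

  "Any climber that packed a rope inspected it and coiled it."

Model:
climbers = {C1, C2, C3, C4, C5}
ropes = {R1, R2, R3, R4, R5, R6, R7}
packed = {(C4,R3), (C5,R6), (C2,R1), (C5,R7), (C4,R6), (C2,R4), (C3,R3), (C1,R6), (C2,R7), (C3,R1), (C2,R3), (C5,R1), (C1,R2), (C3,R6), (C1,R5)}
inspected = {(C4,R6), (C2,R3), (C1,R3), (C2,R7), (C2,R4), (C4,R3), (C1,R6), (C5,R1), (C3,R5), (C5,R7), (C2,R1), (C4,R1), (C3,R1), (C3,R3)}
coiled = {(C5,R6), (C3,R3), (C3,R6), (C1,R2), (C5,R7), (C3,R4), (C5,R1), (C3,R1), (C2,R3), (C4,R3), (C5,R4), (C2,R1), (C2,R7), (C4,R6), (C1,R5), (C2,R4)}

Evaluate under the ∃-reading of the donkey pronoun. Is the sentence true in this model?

False

"it" takes "a rope" as antecedent — a donkey pronoun bound across the clause boundary.
Weak reading: every climber c with some packed-rope has at least one packed-rope r such that inspected(c,r) ∧ coiled(c,r).
Per climber: C1:✗  C2:✓  C3:✓  C4:✓  C5:✓
C1 has no witness among its packed-ropes.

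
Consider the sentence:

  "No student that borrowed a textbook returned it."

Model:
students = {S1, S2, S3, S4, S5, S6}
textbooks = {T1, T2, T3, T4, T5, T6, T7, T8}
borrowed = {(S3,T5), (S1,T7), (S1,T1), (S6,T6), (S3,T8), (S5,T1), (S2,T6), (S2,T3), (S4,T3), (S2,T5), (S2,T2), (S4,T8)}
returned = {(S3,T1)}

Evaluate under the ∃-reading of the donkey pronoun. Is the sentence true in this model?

True

"it" takes "a textbook" as antecedent — a donkey pronoun bound across the clause boundary.
Truth condition: for no (s,t) with borrowed(s,t) does returned(s,t) hold.
Restrictor pairs — does the scope hold? (S1,T1):fails  (S1,T7):fails  (S2,T2):fails  (S2,T3):fails  (S2,T5):fails  (S2,T6):fails  (S3,T5):fails  (S3,T8):fails  (S4,T3):fails  (S4,T8):fails  (S5,T1):fails  (S6,T6):fails
Scope holds for no restrictor pair, so the sentence is true.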